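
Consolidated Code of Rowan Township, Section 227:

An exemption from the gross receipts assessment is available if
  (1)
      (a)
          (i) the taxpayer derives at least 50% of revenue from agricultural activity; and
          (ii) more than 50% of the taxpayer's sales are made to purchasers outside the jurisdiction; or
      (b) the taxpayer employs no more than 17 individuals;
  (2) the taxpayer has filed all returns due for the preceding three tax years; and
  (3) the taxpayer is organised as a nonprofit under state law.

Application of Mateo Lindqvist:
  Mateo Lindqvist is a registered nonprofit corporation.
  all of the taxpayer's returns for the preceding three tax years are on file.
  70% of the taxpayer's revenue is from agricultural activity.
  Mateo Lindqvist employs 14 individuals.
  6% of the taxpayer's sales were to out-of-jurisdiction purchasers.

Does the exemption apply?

(i) ≥50% agricultural — holds.
(ii) >50% out-of-jur. sales — not met.
(a) = T AND F = false.
(b) ≤ 17 employees — met.
So (1) is satisfied (F OR T).
(2) returns current — met.
(3) nonprofit — met.
Overall: T AND T AND T → true.

Yes — exempt.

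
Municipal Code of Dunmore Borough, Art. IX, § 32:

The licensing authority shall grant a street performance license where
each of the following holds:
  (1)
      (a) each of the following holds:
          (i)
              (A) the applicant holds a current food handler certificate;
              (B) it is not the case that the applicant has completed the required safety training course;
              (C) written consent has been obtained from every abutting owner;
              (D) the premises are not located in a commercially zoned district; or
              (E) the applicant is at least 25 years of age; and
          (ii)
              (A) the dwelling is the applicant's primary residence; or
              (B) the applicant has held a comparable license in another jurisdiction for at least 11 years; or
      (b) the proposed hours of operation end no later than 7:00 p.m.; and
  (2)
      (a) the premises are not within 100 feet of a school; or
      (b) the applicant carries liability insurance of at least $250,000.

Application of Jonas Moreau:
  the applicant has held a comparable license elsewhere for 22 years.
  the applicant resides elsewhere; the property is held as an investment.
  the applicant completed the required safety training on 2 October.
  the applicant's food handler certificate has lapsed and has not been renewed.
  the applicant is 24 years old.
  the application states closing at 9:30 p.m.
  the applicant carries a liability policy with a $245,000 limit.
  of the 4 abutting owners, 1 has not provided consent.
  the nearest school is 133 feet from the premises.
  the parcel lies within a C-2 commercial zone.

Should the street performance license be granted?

(A) food handler cert. — not satisfied.
(B) not (safety training) — not satisfied.
(C) all abutters consent — not met.
(D) not (commercially zoned) — not met.
(E) age ≥ 25 — not satisfied.
(i): F OR F OR F OR F OR F → false.
(A) primary residence — not satisfied.
(B) prior license ≥ 11 yr — satisfied.
(ii): F OR T → true.
(a): F AND T → false.
(b) closes by 7 p.m. — not satisfied.
So (1) is not satisfied (F OR F).
(a) ≥100 ft from school — satisfied.
(b) insurance ≥ $250,000 — fails.
(2): T OR F → true.
So Overall is not satisfied (F AND T).

No — denied.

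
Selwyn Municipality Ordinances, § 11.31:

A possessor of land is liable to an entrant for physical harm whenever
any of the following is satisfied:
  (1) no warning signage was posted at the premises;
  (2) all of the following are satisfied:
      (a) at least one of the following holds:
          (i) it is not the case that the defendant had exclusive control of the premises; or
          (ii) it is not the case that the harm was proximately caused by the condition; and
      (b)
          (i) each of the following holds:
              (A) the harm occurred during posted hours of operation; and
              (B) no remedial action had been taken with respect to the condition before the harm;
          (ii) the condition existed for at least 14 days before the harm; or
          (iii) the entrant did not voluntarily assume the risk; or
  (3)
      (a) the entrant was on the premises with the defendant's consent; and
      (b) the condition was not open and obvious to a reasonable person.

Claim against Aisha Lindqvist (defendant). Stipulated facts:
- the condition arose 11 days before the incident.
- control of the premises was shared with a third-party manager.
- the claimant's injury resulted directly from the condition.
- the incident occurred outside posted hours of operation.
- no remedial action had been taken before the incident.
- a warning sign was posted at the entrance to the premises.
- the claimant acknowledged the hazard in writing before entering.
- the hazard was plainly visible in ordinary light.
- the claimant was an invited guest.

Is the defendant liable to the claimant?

No — not liable.

(1) no signage posted — fails.
(i) not (exclusive control) — satisfied.
(ii) not (proximate cause) — not met.
(a): T OR F → true.
(A) during posted hours — not met.
(B) no remedial action — satisfied.
(i) = F AND T = false.
(ii) condition ≥14 days old — not met.
(iii) no assumed risk — not met.
(b) = F OR F OR F = false.
So (2) is not satisfied (T AND F).
(a) consent to enter — satisfied.
(b) not open/obvious — fails.
(3) = T AND F = false.
Overall: F OR F OR F → false.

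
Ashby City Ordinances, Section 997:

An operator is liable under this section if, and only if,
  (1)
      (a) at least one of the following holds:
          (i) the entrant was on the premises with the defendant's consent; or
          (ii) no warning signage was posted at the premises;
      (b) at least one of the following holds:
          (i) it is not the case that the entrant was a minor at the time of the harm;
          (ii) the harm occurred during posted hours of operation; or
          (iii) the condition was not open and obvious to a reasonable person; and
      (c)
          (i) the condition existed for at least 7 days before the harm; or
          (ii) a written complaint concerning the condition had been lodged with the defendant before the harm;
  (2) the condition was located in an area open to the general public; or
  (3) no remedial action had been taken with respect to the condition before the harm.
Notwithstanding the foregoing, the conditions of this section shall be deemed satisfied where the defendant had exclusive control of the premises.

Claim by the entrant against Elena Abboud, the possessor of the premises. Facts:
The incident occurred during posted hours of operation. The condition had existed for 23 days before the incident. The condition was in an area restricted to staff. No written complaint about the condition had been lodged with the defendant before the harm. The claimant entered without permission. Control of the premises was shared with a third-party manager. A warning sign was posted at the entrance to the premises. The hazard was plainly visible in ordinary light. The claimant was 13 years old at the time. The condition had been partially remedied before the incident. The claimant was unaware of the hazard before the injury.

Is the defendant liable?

No — not liable.

(i) consent to enter — not satisfied.
(ii) no signage posted — not satisfied.
(a): F OR F → false.
(i) not (entrant a minor) — fails.
(ii) during posted hours — met.
(iii) not open/obvious — not met.
So (b) is satisfied (F OR T OR F).
(i) condition ≥7 days old — met.
(ii) complaint lodged — not met.
(c) = T OR F = true.
So (1) is not satisfied (F AND T AND T).
(2) public area — not met.
(3) no remedial action — not met.
Overall: F OR F OR F → false.
Exception (exclusive control) — not satisfied.
Result: main false OR exception false → false.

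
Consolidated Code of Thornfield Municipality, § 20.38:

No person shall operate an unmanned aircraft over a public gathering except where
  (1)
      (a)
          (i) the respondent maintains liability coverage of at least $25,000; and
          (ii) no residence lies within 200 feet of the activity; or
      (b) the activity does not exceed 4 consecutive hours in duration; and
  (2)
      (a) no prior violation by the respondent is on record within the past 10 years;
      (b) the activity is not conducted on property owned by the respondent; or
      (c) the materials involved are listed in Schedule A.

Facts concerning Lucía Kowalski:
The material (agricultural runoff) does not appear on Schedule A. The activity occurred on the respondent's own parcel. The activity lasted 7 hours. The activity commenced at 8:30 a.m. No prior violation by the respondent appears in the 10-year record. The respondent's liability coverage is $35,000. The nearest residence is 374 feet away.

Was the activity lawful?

(i) coverage ≥ $25,000 — holds.
(ii) no residence in 200 ft — satisfied.
(a): T AND T → true.
(b) ≤ 4 hrs duration — fails.
(1): T OR F → true.
(a) no prior violation — holds.
(b) not (own property) — not satisfied.
(c) Schedule A material — not met.
So (2) is satisfied (T OR F OR F).
Overall: T AND T → true.

Yes — lawful.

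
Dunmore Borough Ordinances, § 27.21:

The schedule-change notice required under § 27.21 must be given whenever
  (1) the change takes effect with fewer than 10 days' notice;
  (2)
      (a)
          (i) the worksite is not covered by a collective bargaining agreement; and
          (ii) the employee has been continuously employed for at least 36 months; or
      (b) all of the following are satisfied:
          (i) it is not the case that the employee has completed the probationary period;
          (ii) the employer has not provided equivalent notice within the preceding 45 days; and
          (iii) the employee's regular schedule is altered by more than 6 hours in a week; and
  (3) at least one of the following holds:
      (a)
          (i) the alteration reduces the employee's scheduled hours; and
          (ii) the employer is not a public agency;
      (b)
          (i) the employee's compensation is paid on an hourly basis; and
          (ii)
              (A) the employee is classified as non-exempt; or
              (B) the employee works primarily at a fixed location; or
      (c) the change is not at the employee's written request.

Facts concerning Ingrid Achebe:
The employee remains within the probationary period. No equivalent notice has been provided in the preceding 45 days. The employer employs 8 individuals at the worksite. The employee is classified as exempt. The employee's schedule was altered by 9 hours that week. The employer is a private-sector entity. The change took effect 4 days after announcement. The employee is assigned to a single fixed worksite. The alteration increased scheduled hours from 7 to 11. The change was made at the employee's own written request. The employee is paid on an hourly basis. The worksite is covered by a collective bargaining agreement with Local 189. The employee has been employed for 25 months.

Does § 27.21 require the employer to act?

(1) < 10 days' notice — holds.
(i) no CBA — not satisfied.
(ii) tenure ≥ 36 mo. — not met.
(a) = F AND F = false.
(i) not (past probation) — met.
(ii) no recent notice — met.
(iii) schedule shift > 6h — holds.
So (b) is satisfied (T AND T AND T).
(2) = F OR T = true.
(i) hours reduced — not met.
(ii) not (public agency) — satisfied.
(a): F AND T → false.
(i) hourly-paid — satisfied.
(A) non-exempt — fails.
(B) fixed location — met.
(ii): F OR T → true.
So (b) is satisfied (T AND T).
(c) not employee-requested — fails.
(3): F OR T OR F → true.
Overall: T AND T AND T → true.

Yes — required.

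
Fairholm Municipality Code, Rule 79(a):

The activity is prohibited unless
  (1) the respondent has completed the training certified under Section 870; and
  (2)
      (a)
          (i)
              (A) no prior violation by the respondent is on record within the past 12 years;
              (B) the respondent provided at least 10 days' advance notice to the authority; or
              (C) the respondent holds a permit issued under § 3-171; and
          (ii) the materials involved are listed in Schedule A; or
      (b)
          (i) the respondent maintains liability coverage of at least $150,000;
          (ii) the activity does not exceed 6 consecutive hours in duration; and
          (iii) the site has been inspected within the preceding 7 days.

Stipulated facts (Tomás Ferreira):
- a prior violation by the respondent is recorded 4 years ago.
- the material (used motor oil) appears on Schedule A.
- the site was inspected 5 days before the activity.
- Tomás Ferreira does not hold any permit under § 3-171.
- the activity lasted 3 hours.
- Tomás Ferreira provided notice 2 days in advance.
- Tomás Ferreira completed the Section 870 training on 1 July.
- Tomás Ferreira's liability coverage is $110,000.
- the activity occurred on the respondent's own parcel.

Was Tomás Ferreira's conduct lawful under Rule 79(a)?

No — unlawful.

(1) training certified — met.
(A) no prior violation — not satisfied.
(B) ≥10 days' notice — not satisfied.
(C) holds permit — fails.
(i) = F OR F OR F = false.
(ii) Schedule A material — satisfied.
So (a) is not satisfied (F AND T).
(i) coverage ≥ $150,000 — not satisfied.
(ii) ≤ 6 hrs duration — met.
(iii) site inspected — met.
(b): F AND T AND T → false.
(2) = F OR F = false.
So Overall is not satisfied (T AND F).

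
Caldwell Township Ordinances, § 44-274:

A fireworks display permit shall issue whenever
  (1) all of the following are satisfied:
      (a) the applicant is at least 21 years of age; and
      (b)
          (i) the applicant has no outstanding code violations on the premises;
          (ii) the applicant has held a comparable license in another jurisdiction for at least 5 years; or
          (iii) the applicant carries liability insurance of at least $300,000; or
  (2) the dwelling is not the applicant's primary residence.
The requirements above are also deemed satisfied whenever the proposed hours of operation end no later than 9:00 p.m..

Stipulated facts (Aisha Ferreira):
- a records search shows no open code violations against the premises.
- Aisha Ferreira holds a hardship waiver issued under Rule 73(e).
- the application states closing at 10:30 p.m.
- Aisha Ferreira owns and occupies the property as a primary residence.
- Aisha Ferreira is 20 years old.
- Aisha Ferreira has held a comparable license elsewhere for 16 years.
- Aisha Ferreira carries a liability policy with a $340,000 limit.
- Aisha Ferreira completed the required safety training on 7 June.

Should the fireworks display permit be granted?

(a) age ≥ 21 — fails.
(i) no code violations — holds.
(ii) prior license ≥ 5 yr — met.
(iii) insurance ≥ $300,000 — met.
(b) = T OR T OR T = true.
(1): F AND T → false.
(2) not (primary residence) — fails.
Overall = F OR F = false.
Exception (closes by 9 p.m.) — not satisfied.
Result: main false OR exception false → false.

No — denied.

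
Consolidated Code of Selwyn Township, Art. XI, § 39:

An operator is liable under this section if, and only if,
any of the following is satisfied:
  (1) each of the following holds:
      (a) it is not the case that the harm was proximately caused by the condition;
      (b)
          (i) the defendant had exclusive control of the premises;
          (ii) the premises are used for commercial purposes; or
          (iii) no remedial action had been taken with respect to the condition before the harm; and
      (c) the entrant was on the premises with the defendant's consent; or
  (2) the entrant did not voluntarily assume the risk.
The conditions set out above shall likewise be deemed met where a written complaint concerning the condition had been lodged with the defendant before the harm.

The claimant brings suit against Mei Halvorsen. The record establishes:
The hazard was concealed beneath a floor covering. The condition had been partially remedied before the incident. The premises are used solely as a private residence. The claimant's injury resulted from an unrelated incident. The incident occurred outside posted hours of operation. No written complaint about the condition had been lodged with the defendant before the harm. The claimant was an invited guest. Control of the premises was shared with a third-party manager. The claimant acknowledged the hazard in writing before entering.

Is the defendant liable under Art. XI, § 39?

(a) not (proximate cause) — met.
(i) exclusive control — fails.
(ii) commercial use — not met.
(iii) no remedial action — fails.
So (b) is not satisfied (F OR F OR F).
(c) consent to enter — satisfied.
(1) = T AND F AND T = false.
(2) no assumed risk — not met.
Overall: F OR F → false.
Exception (complaint lodged) — not satisfied.
Result: main false OR exception false → false.

No — not liable.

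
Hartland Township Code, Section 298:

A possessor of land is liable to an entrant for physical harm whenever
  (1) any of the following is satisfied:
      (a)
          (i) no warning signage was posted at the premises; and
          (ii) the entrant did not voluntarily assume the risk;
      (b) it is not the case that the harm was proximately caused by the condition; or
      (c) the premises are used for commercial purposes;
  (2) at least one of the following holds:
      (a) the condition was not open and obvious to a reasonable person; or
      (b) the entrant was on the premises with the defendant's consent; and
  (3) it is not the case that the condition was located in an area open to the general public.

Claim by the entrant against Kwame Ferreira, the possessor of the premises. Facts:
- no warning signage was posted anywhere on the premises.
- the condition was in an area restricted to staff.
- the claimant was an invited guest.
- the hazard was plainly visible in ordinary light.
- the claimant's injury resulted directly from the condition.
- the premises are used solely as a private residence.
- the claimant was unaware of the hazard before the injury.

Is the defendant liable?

Yes — liable.

(i) no signage posted — met.
(ii) no assumed risk — satisfied.
So (a) is satisfied (T AND T).
(b) not (proximate cause) — fails.
(c) commercial use — not satisfied.
(1): T OR F OR F → true.
(a) not open/obvious — not met.
(b) consent to enter — satisfied.
So (2) is satisfied (F OR T).
(3) not (public area) — met.
Overall: T AND T AND T → true.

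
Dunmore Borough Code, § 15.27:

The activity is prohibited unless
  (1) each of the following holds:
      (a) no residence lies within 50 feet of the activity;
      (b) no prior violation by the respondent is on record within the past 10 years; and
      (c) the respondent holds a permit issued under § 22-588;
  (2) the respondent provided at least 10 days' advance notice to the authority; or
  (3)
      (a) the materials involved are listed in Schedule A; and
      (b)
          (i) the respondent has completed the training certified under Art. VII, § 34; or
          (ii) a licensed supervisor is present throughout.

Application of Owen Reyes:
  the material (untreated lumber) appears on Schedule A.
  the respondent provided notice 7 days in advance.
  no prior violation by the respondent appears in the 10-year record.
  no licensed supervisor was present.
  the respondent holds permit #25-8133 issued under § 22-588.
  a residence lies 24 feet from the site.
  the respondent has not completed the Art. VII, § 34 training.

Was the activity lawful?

No — unlawful.

(a) no residence in 50 ft — fails.
(b) no prior violation — met.
(c) holds permit — satisfied.
(1) = F AND T AND T = false.
(2) ≥10 days' notice — not met.
(a) Schedule A material — holds.
(i) training certified — not met.
(ii) supervisor present — not met.
So (b) is not satisfied (F OR F).
(3): T AND F → false.
Overall = F OR F OR F = false.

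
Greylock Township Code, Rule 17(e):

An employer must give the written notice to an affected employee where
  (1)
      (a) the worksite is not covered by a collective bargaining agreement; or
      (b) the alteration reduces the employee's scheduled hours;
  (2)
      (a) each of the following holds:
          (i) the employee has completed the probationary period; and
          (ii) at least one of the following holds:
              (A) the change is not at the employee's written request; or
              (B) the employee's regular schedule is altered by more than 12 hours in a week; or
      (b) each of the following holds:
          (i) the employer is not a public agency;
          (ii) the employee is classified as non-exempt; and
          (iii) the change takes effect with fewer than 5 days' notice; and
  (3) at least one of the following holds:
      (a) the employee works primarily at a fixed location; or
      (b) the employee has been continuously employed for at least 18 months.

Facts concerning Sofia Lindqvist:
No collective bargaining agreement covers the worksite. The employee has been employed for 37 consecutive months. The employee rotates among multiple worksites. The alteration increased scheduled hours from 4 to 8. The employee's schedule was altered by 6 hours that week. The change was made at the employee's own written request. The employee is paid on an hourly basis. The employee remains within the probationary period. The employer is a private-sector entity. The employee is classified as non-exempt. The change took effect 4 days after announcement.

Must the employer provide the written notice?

Yes — required.

(a) no CBA — met.
(b) hours reduced — not satisfied.
(1): T OR F → true.
(i) past probation — fails.
(A) not employee-requested — not satisfied.
(B) schedule shift > 12h — not met.
(ii): F OR F → false.
(a) = F AND F = false.
(i) not (public agency) — met.
(ii) non-exempt — met.
(iii) < 5 days' notice — holds.
(b) = T AND T AND T = true.
(2): F OR T → true.
(a) fixed location — fails.
(b) tenure ≥ 18 mo. — satisfied.
(3): F OR T → true.
Overall = T AND T AND T = true.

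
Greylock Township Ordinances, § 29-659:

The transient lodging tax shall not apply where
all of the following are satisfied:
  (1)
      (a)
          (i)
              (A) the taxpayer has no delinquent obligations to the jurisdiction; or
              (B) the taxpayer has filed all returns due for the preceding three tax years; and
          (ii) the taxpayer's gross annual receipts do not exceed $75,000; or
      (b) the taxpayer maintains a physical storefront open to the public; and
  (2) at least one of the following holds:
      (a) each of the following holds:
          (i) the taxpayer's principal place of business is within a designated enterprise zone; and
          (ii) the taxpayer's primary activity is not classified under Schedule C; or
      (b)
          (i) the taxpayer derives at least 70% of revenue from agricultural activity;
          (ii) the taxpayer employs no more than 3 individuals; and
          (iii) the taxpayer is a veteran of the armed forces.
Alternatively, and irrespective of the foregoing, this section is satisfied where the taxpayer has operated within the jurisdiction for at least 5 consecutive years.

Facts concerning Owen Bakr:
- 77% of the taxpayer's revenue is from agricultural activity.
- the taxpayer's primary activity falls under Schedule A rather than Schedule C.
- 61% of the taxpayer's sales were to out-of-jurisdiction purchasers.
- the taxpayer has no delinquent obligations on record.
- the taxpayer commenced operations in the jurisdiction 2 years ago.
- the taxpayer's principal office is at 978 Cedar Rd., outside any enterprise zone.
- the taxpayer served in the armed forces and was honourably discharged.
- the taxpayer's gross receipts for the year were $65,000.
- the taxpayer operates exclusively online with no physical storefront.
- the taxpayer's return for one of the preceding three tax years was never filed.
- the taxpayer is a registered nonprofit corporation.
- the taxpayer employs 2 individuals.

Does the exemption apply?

Yes — exempt.

(A) no delinquency — met.
(B) returns current — not satisfied.
(i): T OR F → true.
(ii) receipts ≤ $75,000 — satisfied.
(a) = T AND T = true.
(b) has storefront — not satisfied.
(1): T OR F → true.
(i) in enterprise zone — fails.
(ii) not (Schedule C activity) — holds.
(a) = F AND T = false.
(i) ≥70% agricultural — satisfied.
(ii) ≤ 3 employees — holds.
(iii) veteran — holds.
(b): T AND T AND T → true.
(2): F OR T → true.
Overall: T AND T → true.
Exception (≥ 5 yrs in jurisdiction) — not satisfied.
Result: main true OR exception false → true.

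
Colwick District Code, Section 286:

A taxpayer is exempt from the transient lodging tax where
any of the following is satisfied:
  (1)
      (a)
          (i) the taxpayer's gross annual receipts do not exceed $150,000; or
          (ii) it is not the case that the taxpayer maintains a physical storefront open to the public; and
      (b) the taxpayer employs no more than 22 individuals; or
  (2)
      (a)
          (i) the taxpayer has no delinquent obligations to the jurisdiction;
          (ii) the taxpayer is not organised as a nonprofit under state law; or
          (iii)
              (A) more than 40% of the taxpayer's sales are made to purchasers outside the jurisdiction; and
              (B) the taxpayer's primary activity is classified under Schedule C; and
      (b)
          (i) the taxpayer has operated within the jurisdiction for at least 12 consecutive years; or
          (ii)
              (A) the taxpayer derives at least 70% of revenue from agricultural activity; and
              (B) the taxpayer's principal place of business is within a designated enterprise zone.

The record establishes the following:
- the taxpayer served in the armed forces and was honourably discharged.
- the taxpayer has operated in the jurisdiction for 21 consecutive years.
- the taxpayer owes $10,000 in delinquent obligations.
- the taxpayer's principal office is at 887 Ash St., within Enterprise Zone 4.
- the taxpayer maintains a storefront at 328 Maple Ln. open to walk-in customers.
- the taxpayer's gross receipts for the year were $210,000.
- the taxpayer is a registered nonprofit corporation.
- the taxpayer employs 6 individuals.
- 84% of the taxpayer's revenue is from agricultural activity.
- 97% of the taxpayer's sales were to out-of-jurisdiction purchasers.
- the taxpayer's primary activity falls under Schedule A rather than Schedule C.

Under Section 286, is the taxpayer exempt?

No — not exempt.

(i) receipts ≤ $150,000 — fails.
(ii) not (has storefront) — fails.
(a): F OR F → false.
(b) ≤ 22 employees — satisfied.
(1): F AND T → false.
(i) no delinquency — not satisfied.
(ii) not (nonprofit) — not met.
(A) >40% out-of-jur. sales — holds.
(B) Schedule C activity — not satisfied.
So (iii) is not satisfied (T AND F).
(a) = F OR F OR F = false.
(i) ≥ 12 yrs in jurisdiction — satisfied.
(A) ≥70% agricultural — satisfied.
(B) in enterprise zone — satisfied.
So (ii) is satisfied (T AND T).
So (b) is satisfied (T OR T).
(2) = F AND T = false.
Overall = F OR F = false.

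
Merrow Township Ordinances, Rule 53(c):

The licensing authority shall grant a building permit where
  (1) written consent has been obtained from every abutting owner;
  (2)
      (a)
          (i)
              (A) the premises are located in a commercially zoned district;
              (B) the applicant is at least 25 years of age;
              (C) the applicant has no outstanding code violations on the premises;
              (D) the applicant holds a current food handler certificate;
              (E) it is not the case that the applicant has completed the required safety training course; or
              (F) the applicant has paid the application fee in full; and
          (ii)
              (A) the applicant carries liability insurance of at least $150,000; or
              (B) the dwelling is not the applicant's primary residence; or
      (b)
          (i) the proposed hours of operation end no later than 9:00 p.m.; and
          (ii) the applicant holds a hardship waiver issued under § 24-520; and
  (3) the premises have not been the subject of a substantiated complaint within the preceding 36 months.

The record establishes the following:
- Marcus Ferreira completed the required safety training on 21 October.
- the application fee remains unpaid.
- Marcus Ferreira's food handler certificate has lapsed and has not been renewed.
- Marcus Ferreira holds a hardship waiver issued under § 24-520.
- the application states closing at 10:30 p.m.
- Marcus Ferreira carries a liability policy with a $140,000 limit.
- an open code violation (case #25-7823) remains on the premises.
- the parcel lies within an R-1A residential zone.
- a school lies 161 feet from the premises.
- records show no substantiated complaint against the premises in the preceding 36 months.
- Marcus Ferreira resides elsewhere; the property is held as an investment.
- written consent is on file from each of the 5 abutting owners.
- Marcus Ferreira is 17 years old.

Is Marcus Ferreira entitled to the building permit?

(1) all abutters consent — satisfied.
(A) commercially zoned — not met.
(B) age ≥ 25 — not met.
(C) no code violations — not satisfied.
(D) food handler cert. — fails.
(E) not (safety training) — not met.
(F) fee paid — not met.
(i) = F OR F OR F OR F OR F OR F = false.
(A) insurance ≥ $150,000 — not satisfied.
(B) not (primary residence) — holds.
So (ii) is satisfied (F OR T).
(a) = F AND T = false.
(i) closes by 9 p.m. — fails.
(ii) hardship waiver — met.
(b): F AND T → false.
(2): F OR F → false.
(3) no complaint in 36 mo. — met.
So Overall is not satisfied (T AND F AND T).

No — denied.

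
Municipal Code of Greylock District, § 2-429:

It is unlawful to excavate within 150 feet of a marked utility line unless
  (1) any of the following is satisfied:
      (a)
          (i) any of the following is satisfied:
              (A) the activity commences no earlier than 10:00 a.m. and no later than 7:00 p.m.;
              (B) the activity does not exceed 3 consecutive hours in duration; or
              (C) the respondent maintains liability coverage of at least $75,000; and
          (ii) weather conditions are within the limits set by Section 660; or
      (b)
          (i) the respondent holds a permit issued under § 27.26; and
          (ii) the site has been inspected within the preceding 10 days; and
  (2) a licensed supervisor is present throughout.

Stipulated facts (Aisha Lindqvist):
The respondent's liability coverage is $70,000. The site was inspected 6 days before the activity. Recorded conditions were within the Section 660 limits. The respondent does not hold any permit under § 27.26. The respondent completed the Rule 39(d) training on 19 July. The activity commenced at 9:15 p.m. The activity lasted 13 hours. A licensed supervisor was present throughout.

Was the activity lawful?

No — unlawful.

(A) start within hours — not satisfied.
(B) ≤ 3 hrs duration — fails.
(C) coverage ≥ $75,000 — fails.
So (i) is not satisfied (F OR F OR F).
(ii) weather ok — met.
So (a) is not satisfied (F AND T).
(i) holds permit — fails.
(ii) site inspected — met.
So (b) is not satisfied (F AND T).
(1) = F OR F = false.
(2) supervisor present — satisfied.
Overall = F AND T = false.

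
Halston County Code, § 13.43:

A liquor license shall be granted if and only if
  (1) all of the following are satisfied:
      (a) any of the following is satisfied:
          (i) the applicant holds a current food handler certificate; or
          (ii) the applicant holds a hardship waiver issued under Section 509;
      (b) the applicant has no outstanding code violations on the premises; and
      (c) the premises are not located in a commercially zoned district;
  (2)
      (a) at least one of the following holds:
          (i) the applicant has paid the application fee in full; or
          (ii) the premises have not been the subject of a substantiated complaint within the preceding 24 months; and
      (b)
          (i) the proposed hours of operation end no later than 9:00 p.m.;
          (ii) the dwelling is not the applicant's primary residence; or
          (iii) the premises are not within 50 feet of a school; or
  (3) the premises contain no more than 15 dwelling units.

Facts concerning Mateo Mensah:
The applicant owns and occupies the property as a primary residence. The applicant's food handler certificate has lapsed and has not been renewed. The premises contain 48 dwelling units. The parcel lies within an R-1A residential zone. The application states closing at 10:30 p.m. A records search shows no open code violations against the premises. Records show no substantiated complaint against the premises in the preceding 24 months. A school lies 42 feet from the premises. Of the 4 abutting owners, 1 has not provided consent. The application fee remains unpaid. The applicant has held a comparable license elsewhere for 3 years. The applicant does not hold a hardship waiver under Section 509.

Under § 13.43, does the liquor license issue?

(i) food handler cert. — fails.
(ii) hardship waiver — not satisfied.
So (a) is not satisfied (F OR F).
(b) no code violations — met.
(c) not (commercially zoned) — satisfied.
So (1) is not satisfied (F AND T AND T).
(i) fee paid — not met.
(ii) no complaint in 24 mo. — holds.
(a): F OR T → true.
(i) closes by 9 p.m. — not satisfied.
(ii) not (primary residence) — not satisfied.
(iii) ≥50 ft from school — not met.
So (b) is not satisfied (F OR F OR F).
(2): T AND F → false.
(3) ≤ 15 units — fails.
Overall: F OR F OR F → false.

No — denied.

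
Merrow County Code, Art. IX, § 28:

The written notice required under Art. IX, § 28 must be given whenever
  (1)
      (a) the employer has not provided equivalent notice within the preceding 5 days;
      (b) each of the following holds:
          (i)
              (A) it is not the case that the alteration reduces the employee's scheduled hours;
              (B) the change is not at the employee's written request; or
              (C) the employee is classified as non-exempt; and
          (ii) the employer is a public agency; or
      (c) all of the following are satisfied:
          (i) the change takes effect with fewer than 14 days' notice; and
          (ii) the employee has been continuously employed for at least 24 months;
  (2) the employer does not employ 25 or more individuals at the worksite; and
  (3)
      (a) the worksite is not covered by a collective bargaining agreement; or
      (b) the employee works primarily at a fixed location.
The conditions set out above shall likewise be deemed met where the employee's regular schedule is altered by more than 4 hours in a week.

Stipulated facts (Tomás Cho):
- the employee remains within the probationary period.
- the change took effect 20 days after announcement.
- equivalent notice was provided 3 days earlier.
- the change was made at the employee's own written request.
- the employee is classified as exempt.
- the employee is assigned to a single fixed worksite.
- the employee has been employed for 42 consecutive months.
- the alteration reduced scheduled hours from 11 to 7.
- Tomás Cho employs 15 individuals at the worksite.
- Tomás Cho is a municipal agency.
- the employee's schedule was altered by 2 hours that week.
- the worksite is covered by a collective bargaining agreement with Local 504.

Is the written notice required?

No — not required.

(a) no recent notice — fails.
(A) not (hours reduced) — fails.
(B) not employee-requested — not met.
(C) non-exempt — not satisfied.
(i): F OR F OR F → false.
(ii) public agency — met.
So (b) is not satisfied (F AND T).
(i) < 14 days' notice — not met.
(ii) tenure ≥ 24 mo. — met.
So (c) is not satisfied (F AND T).
So (1) is not satisfied (F OR F OR F).
(2) not (≥ 25 at site) — holds.
(a) no CBA — not met.
(b) fixed location — met.
So (3) is satisfied (F OR T).
Overall = F AND T AND T = false.
Exception (schedule shift > 4h) — not satisfied.
Result: main false OR exception false → false.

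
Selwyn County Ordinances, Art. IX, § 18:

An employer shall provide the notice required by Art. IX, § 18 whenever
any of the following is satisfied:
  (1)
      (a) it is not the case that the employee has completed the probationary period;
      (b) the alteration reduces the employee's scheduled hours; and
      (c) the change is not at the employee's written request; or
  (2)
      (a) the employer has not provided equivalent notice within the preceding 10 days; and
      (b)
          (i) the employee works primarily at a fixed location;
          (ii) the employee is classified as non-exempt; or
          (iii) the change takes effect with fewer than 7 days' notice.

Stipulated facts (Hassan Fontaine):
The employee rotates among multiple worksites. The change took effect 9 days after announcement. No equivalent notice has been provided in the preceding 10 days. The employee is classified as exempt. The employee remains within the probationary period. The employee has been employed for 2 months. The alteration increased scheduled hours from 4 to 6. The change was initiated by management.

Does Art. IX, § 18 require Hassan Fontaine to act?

(a) not (past probation) — satisfied.
(b) hours reduced — not met.
(c) not employee-requested — satisfied.
(1) = T AND F AND T = false.
(a) no recent notice — satisfied.
(i) fixed location — not satisfied.
(ii) non-exempt — not satisfied.
(iii) < 7 days' notice — not satisfied.
So (b) is not satisfied (F OR F OR F).
(2): T AND F → false.
Overall = F OR F = false.

No — not required.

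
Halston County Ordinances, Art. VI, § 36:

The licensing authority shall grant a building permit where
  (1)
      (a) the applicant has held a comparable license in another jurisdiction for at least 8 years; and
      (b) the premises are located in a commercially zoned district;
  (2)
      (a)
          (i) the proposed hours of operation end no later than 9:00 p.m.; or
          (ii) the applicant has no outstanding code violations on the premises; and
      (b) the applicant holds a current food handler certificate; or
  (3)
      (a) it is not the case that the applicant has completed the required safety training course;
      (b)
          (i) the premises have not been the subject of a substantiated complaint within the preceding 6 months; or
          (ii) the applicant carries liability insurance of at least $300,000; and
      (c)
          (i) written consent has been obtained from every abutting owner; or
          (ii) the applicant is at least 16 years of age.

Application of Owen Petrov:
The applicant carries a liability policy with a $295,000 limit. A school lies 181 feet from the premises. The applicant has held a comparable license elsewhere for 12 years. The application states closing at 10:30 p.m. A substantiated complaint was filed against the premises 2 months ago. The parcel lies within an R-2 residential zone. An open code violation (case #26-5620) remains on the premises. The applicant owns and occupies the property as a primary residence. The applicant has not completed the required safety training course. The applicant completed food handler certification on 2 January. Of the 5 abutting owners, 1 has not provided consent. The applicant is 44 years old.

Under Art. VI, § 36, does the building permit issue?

(a) prior license ≥ 8 yr — satisfied.
(b) commercially zoned — not met.
So (1) is not satisfied (T AND F).
(i) closes by 9 p.m. — not satisfied.
(ii) no code violations — fails.
So (a) is not satisfied (F OR F).
(b) food handler cert. — holds.
So (2) is not satisfied (F AND T).
(a) not (safety training) — satisfied.
(i) no complaint in 6 mo. — fails.
(ii) insurance ≥ $300,000 — not met.
(b): F OR F → false.
(i) all abutters consent — not satisfied.
(ii) age ≥ 16 — satisfied.
(c) = F OR T = true.
So (3) is not satisfied (T AND F AND T).
So Overall is not satisfied (F OR F OR F).

No — denied.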